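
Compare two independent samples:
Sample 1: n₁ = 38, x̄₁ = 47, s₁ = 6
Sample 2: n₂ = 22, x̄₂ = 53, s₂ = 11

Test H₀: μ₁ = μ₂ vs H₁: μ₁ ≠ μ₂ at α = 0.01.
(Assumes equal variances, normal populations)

Pooled variance: s²_p = [37×6² + 21×11²]/(58) = 66.7759
s_p = 8.1717
SE = s_p×√(1/n₁ + 1/n₂) = 8.1717×√(1/38 + 1/22) = 2.1892
t = (x̄₁ - x̄₂)/SE = (47 - 53)/2.1892 = -2.7407
df = 58, t-critical = ±2.663
Decision: reject H₀

Answer: t = -2.7407, reject H₀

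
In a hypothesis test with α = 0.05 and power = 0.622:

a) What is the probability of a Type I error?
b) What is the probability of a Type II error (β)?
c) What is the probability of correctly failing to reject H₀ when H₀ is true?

a) Type I error probability = α = 0.05
b) Power = P(reject H₀ | H₁ true) = 1 - β = 0.622, so Type II error probability = β = 1 - Power = 0.378
c) P(fail to reject H₀ | H₀ true) = 1 - α = 0.95

Answer: a) 0.05, b) 0.378, c) 0.95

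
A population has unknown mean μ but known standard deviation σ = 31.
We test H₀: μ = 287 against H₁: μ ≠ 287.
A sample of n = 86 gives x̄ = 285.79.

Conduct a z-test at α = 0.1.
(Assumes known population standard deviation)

Answer: z = -0.3620, fail to reject H₀

Derivation:
Standard error: SE = σ/√n = 31/√86 = 3.3428
z-statistic: z = (x̄ - μ₀)/SE = (285.79 - 287)/3.3428 = -0.3620
Critical value: ±1.645
p-value = 0.7174
Decision: fail to reject H₀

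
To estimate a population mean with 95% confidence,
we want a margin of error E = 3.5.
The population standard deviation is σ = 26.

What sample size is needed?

Answer: n = 212

Derivation:
z_0.025 = 1.960
n = (z×σ/E)² = (1.960×26/3.5)²
n = 211.9936
Round up: n = 212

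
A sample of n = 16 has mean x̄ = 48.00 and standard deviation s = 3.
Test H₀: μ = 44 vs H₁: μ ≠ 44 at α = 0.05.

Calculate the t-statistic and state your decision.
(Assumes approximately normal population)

df = n - 1 = 15
SE = s/√n = 3/√16 = 0.7500
t = (x̄ - μ₀)/SE = (48.00 - 44)/0.7500 = 5.3333
Critical value: t_{0.025,15} = ±2.131
p-value ≈ 0.0001
Decision: reject H₀

Answer: t = 5.3333, reject H₀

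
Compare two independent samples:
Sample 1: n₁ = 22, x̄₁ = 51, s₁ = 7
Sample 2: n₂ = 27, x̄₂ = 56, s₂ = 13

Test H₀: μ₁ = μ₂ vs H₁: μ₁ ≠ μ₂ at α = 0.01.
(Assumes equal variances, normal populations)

Pooled variance: s²_p = [21×7² + 26×13²]/(47) = 115.3830
s_p = 10.7416
SE = s_p×√(1/n₁ + 1/n₂) = 10.7416×√(1/22 + 1/27) = 3.0851
t = (x̄₁ - x̄₂)/SE = (51 - 56)/3.0851 = -1.6207
df = 47, t-critical = ±2.685
Decision: fail to reject H₀

Answer: t = -1.6207, fail to reject H₀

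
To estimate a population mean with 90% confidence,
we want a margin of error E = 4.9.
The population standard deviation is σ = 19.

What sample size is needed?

Answer: n = 41

Derivation:
z_0.05 = 1.645
n = (z×σ/E)² = (1.645×19/4.9)²
n = 40.6862
Round up: n = 41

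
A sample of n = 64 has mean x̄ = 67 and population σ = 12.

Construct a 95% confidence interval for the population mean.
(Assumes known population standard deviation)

Confidence level: 95%, α = 0.05
z_0.025 = 1.960
SE = σ/√n = 12/√64 = 1.5000
Margin of error = 1.960 × 1.5000 = 2.9400
CI: x̄ ± margin = 67 ± 2.9400
CI: (64.0600, 69.9400)

Answer: (64.0600, 69.9400)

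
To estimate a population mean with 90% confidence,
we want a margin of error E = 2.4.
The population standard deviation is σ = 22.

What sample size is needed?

Answer: n = 228

Derivation:
z_0.05 = 1.645
n = (z×σ/E)² = (1.645×22/2.4)²
n = 227.3813
Round up: n = 228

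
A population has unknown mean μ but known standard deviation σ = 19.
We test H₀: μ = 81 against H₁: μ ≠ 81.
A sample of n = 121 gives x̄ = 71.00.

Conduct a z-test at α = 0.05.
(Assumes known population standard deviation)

Answer: z = -5.7894, reject H₀

Derivation:
Standard error: SE = σ/√n = 19/√121 = 1.7273
z-statistic: z = (x̄ - μ₀)/SE = (71.00 - 81)/1.7273 = -5.7894
Critical value: ±1.960
p-value < 0.0001
Decision: reject H₀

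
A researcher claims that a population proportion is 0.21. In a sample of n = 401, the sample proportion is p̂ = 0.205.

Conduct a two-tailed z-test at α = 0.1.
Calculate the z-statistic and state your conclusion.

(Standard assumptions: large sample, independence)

H₀: p = 0.21, H₁: p ≠ 0.21
Standard error: SE = √(p₀(1-p₀)/n) = √(0.21×0.79/401) = 0.020340
z-statistic: z = (p̂ - p₀)/SE = (0.205 - 0.21)/0.020340 = -0.2458
Critical value: z_0.05 = ±1.645
p-value = 0.8058
Decision: fail to reject H₀ at α = 0.1

Answer: z = -0.2458, fail to reject H₀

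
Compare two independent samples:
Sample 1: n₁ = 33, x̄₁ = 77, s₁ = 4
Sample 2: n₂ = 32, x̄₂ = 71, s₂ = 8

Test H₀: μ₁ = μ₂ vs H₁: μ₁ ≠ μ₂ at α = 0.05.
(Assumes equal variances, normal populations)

Answer: t = 3.8422, reject H₀

Derivation:
Pooled variance: s²_p = [32×4² + 31×8²]/(63) = 39.6190
s_p = 6.2944
SE = s_p×√(1/n₁ + 1/n₂) = 6.2944×√(1/33 + 1/32) = 1.5616
t = (x̄₁ - x̄₂)/SE = (77 - 71)/1.5616 = 3.8422
df = 63, t-critical = ±1.998
Decision: reject H₀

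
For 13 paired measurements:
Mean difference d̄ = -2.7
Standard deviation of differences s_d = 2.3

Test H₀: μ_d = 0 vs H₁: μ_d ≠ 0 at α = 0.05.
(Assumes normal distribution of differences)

Answer: t = -4.2326, reject H₀

Derivation:
df = n - 1 = 12
SE = s_d/√n = 2.3/√13 = 0.6379
t = d̄/SE = -2.7/0.6379 = -4.2326
Critical value: t_{0.025,12} = ±2.179
p-value ≈ 0.0012
Decision: reject H₀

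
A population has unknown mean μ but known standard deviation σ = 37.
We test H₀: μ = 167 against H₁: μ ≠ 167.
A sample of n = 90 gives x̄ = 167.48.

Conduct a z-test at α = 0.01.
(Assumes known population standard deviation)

Standard error: SE = σ/√n = 37/√90 = 3.9001
z-statistic: z = (x̄ - μ₀)/SE = (167.48 - 167)/3.9001 = 0.1231
Critical value: ±2.576
p-value = 0.9020
Decision: fail to reject H₀

Answer: z = 0.1231, fail to reject H₀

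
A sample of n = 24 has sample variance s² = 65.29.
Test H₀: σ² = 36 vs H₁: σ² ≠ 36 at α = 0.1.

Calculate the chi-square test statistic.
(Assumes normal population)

df = n - 1 = 23
χ² = (n-1)s²/σ₀² = 23×65.29/36 = 41.7131
Critical values: χ²_{0.95,23} = 13.091, χ²_{0.05,23} = 35.172
Rejection region: χ² < 13.091 or χ² > 35.172
Decision: reject H₀

Answer: χ² = 41.7131, reject H₀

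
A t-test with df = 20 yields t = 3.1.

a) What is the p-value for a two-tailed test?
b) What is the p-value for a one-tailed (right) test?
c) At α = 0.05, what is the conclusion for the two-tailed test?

Using t-distribution with df = 20:
a) Two-tailed: p = 2×P(T > 3.1) = 0.0056
b) One-tailed: p = P(T > 3.1) = 0.0028
c) 0.0056 < 0.05, reject H₀

Answer: a) 0.0056, b) 0.0028, c) reject H₀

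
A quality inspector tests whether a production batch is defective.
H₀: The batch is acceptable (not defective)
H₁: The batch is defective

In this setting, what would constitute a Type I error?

Answer: Rejecting an acceptable batch

Derivation:
Type I error (α): Rejecting H₀ when H₀ is true
Type II error (β): Failing to reject H₀ when H₁ is true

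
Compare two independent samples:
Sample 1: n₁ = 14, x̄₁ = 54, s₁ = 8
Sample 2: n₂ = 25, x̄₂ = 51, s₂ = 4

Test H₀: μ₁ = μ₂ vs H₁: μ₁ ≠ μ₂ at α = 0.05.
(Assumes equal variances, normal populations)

Pooled variance: s²_p = [13×8² + 24×4²]/(37) = 32.8649
s_p = 5.7328
SE = s_p×√(1/n₁ + 1/n₂) = 5.7328×√(1/14 + 1/25) = 1.9137
t = (x̄₁ - x̄₂)/SE = (54 - 51)/1.9137 = 1.5676
df = 37, t-critical = ±2.026
Decision: fail to reject H₀

Answer: t = 1.5676, fail to reject H₀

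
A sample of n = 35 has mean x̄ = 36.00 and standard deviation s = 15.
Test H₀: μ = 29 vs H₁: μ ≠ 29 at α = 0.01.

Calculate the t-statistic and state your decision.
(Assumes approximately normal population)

df = n - 1 = 34
SE = s/√n = 15/√35 = 2.5355
t = (x̄ - μ₀)/SE = (36.00 - 29)/2.5355 = 2.7608
Critical value: t_{0.005,34} = ±2.728
p-value ≈ 0.0092
Decision: reject H₀

Answer: t = 2.7608, reject H₀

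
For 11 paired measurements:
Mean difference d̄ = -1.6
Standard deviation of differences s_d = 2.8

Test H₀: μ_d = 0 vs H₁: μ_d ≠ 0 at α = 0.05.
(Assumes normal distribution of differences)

df = n - 1 = 10
SE = s_d/√n = 2.8/√11 = 0.8442
t = d̄/SE = -1.6/0.8442 = -1.8953
Critical value: t_{0.025,10} = ±2.228
p-value ≈ 0.0873
Decision: fail to reject H₀

Answer: t = -1.8953, fail to reject H₀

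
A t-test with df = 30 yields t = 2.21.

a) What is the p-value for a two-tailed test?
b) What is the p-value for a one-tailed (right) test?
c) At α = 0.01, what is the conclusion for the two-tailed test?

Answer: a) 0.0349, b) 0.0174, c) fail to reject H₀

Derivation:
Using t-distribution with df = 30:
a) Two-tailed: p = 2×P(T > 2.21) = 0.0349
b) One-tailed: p = P(T > 2.21) = 0.0174
c) 0.0349 ≥ 0.01, fail to reject H₀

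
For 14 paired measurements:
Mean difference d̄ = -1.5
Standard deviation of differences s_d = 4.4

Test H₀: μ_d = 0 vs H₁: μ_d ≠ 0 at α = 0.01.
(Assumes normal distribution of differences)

Answer: t = -1.2756, fail to reject H₀

Derivation:
df = n - 1 = 13
SE = s_d/√n = 4.4/√14 = 1.1759
t = d̄/SE = -1.5/1.1759 = -1.2756
Critical value: t_{0.005,13} = ±3.012
p-value ≈ 0.2244
Decision: fail to reject H₀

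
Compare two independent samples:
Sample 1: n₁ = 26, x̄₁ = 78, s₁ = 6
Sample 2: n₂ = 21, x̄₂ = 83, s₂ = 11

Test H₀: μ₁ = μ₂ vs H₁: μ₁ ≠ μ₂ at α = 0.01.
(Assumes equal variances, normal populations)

Answer: t = -1.9840, fail to reject H₀

Derivation:
Pooled variance: s²_p = [25×6² + 20×11²]/(45) = 73.7778
s_p = 8.5894
SE = s_p×√(1/n₁ + 1/n₂) = 8.5894×√(1/26 + 1/21) = 2.5201
t = (x̄₁ - x̄₂)/SE = (78 - 83)/2.5201 = -1.9840
df = 45, t-critical = ±2.690
Decision: fail to reject H₀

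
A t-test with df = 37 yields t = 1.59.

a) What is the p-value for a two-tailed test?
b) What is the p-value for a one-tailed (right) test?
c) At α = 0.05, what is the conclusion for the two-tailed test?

Using t-distribution with df = 37:
a) Two-tailed: p = 2×P(T > 1.59) = 0.1203
b) One-tailed: p = P(T > 1.59) = 0.0602
c) 0.1203 ≥ 0.05, fail to reject H₀

Answer: a) 0.1203, b) 0.0602, c) fail to reject H₀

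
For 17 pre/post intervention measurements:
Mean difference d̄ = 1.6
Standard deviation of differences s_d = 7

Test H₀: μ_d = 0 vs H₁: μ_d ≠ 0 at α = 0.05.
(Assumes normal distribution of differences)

Answer: t = 0.9425, fail to reject H₀

Derivation:
df = n - 1 = 16
SE = s_d/√n = 7/√17 = 1.6977
t = d̄/SE = 1.6/1.6977 = 0.9425
Critical value: t_{0.025,16} = ±2.120
p-value ≈ 0.3600
Decision: fail to reject H₀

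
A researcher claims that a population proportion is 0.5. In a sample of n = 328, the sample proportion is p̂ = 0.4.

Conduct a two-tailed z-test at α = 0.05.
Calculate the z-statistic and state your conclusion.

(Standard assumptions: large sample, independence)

H₀: p = 0.5, H₁: p ≠ 0.5
Standard error: SE = √(p₀(1-p₀)/n) = √(0.5×0.5/328) = 0.027608
z-statistic: z = (p̂ - p₀)/SE = (0.4 - 0.5)/0.027608 = -3.6221
Critical value: z_0.025 = ±1.960
p-value = 0.0003
Decision: reject H₀ at α = 0.05

Answer: z = -3.6221, reject H₀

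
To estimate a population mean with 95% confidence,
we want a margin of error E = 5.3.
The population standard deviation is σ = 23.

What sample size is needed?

z_0.025 = 1.960
n = (z×σ/E)² = (1.960×23/5.3)²
n = 72.3463
Round up: n = 73

Answer: n = 73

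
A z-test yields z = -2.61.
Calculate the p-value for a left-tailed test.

For z = -2.61:
p = P(Z < -2.61) = Φ(-2.61) = 0.0045

Answer: p-value ≈ 0.0045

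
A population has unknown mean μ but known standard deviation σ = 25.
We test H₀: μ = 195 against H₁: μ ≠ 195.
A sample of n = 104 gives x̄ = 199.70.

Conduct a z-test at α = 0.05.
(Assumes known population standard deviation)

Standard error: SE = σ/√n = 25/√104 = 2.4515
z-statistic: z = (x̄ - μ₀)/SE = (199.70 - 195)/2.4515 = 1.9172
Critical value: ±1.960
p-value = 0.0552
Decision: fail to reject H₀

Answer: z = 1.9172, fail to reject H₀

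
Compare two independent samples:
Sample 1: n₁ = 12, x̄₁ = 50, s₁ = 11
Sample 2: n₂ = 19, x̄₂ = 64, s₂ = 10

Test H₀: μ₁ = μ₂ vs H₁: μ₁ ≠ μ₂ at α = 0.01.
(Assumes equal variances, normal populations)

Pooled variance: s²_p = [11×11² + 18×10²]/(29) = 107.9655
s_p = 10.3906
SE = s_p×√(1/n₁ + 1/n₂) = 10.3906×√(1/12 + 1/19) = 3.8314
t = (x̄₁ - x̄₂)/SE = (50 - 64)/3.8314 = -3.6540
df = 29, t-critical = ±2.756
Decision: reject H₀

Answer: t = -3.6540, reject H₀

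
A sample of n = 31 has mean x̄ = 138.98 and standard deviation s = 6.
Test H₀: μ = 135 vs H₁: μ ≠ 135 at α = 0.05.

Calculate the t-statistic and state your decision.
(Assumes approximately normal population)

Answer: t = 3.6934, reject H₀

Derivation:
df = n - 1 = 30
SE = s/√n = 6/√31 = 1.0776
t = (x̄ - μ₀)/SE = (138.98 - 135)/1.0776 = 3.6934
Critical value: t_{0.025,30} = ±2.042
p-value ≈ 0.0009
Decision: reject H₀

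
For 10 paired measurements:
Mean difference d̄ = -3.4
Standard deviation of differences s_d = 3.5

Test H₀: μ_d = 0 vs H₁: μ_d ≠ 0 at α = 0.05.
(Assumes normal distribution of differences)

Answer: t = -3.0719, reject H₀

Derivation:
df = n - 1 = 9
SE = s_d/√n = 3.5/√10 = 1.1068
t = d̄/SE = -3.4/1.1068 = -3.0719
Critical value: t_{0.025,9} = ±2.262
p-value ≈ 0.0133
Decision: reject H₀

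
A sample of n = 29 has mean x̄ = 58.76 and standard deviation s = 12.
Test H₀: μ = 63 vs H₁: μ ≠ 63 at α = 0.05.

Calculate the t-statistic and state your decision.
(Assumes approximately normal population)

Answer: t = -1.9028, fail to reject H₀

Derivation:
df = n - 1 = 28
SE = s/√n = 12/√29 = 2.2283
t = (x̄ - μ₀)/SE = (58.76 - 63)/2.2283 = -1.9028
Critical value: t_{0.025,28} = ±2.048
p-value ≈ 0.0674
Decision: fail to reject H₀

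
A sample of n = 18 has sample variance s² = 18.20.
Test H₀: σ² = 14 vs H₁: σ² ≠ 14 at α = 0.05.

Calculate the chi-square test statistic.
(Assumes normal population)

df = n - 1 = 17
χ² = (n-1)s²/σ₀² = 17×18.20/14 = 22.1000
Critical values: χ²_{0.975,17} = 7.564, χ²_{0.025,17} = 30.191
Rejection region: χ² < 7.564 or χ² > 30.191
Decision: fail to reject H₀

Answer: χ² = 22.1000, fail to reject H₀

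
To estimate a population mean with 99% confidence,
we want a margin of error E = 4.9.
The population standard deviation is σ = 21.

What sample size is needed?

z_0.005 = 2.576
n = (z×σ/E)² = (2.576×21/4.9)²
n = 121.8816
Round up: n = 122

Answer: n = 122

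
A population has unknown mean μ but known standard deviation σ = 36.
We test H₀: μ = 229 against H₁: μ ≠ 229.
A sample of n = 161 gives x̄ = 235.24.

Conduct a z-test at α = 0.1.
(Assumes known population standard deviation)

Answer: z = 2.1994, reject H₀

Derivation:
Standard error: SE = σ/√n = 36/√161 = 2.8372
z-statistic: z = (x̄ - μ₀)/SE = (235.24 - 229)/2.8372 = 2.1994
Critical value: ±1.645
p-value = 0.0278
Decision: reject H₀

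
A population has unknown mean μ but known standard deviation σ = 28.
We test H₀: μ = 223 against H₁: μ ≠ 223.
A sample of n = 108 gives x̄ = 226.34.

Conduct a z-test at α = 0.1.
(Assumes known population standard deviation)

Standard error: SE = σ/√n = 28/√108 = 2.6943
z-statistic: z = (x̄ - μ₀)/SE = (226.34 - 223)/2.6943 = 1.2397
Critical value: ±1.645
p-value = 0.2151
Decision: fail to reject H₀

Answer: z = 1.2397, fail to reject H₀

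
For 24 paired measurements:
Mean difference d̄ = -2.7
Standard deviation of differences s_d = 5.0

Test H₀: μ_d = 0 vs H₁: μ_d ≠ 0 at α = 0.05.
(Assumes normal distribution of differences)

df = n - 1 = 23
SE = s_d/√n = 5.0/√24 = 1.0206
t = d̄/SE = -2.7/1.0206 = -2.6455
Critical value: t_{0.025,23} = ±2.069
p-value ≈ 0.0145
Decision: reject H₀

Answer: t = -2.6455, reject H₀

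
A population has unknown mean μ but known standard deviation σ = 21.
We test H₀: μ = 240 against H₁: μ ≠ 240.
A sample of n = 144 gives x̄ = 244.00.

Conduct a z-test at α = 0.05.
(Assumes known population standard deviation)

Answer: z = 2.2857, reject H₀

Derivation:
Standard error: SE = σ/√n = 21/√144 = 1.7500
z-statistic: z = (x̄ - μ₀)/SE = (244.00 - 240)/1.7500 = 2.2857
Critical value: ±1.960
p-value = 0.0223
Decision: reject H₀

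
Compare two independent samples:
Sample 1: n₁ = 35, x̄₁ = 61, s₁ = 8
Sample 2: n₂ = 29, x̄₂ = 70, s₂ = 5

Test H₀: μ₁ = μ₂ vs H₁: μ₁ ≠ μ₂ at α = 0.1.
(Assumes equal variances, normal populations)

Pooled variance: s²_p = [34×8² + 28×5²]/(62) = 46.3871
s_p = 6.8108
SE = s_p×√(1/n₁ + 1/n₂) = 6.8108×√(1/35 + 1/29) = 1.7102
t = (x̄₁ - x̄₂)/SE = (61 - 70)/1.7102 = -5.2625
df = 62, t-critical = ±1.670
Decision: reject H₀

Answer: t = -5.2625, reject H₀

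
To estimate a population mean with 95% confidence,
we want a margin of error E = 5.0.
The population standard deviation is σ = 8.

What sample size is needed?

Answer: n = 10

Derivation:
z_0.025 = 1.960
n = (z×σ/E)² = (1.960×8/5.0)²
n = 9.8345
Round up: n = 10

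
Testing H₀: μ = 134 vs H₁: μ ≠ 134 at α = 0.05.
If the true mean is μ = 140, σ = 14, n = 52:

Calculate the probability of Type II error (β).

Answer: β ≈ 0.1292

Derivation:
SE = σ/√n = 14/√52 = 1.9415
Critical values: μ₀ ± z_0.025×SE = 134 ± 1.960×1.9415
Acceptance region: (130.1947, 137.8053)
Under H₁ (μ = 140): z_high = (137.8053 - 140)/1.9415 = -1.1304, z_low = (130.1947 - 140)/1.9415 = -5.0504
β = P(not reject | H₁) = Φ(-1.1304) - Φ(-5.0504) ≈ 0.1292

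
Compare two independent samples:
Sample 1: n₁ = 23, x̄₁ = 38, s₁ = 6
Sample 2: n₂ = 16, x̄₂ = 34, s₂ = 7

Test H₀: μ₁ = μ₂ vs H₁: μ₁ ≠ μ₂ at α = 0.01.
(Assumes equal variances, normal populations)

Answer: t = 1.9126, fail to reject H₀

Derivation:
Pooled variance: s²_p = [22×6² + 15×7²]/(37) = 41.2703
s_p = 6.4242
SE = s_p×√(1/n₁ + 1/n₂) = 6.4242×√(1/23 + 1/16) = 2.0914
t = (x̄₁ - x̄₂)/SE = (38 - 34)/2.0914 = 1.9126
df = 37, t-critical = ±2.715
Decision: fail to reject H₀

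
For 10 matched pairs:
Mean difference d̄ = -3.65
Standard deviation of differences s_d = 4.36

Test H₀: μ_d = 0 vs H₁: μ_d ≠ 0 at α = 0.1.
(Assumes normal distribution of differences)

df = n - 1 = 9
SE = s_d/√n = 4.36/√10 = 1.3788
t = d̄/SE = -3.65/1.3788 = -2.6472
Critical value: t_{0.05,9} = ±1.833
p-value ≈ 0.0266
Decision: reject H₀

Answer: t = -2.6472, reject H₀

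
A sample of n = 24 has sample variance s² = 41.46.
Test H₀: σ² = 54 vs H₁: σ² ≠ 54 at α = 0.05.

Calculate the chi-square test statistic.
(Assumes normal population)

df = n - 1 = 23
χ² = (n-1)s²/σ₀² = 23×41.46/54 = 17.6589
Critical values: χ²_{0.975,23} = 11.689, χ²_{0.025,23} = 38.076
Rejection region: χ² < 11.689 or χ² > 38.076
Decision: fail to reject H₀

Answer: χ² = 17.6589, fail to reject H₀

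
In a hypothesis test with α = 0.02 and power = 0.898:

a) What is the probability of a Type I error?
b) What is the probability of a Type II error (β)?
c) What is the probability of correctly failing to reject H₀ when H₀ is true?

a) Type I error probability = α = 0.02
b) Power = P(reject H₀ | H₁ true) = 1 - β = 0.898, so Type II error probability = β = 1 - Power = 0.102
c) P(fail to reject H₀ | H₀ true) = 1 - α = 0.98

Answer: a) 0.02, b) 0.102, c) 0.98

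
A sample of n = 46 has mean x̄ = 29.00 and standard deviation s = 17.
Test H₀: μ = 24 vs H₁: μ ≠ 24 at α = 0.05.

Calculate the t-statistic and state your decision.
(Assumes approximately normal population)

df = n - 1 = 45
SE = s/√n = 17/√46 = 2.5065
t = (x̄ - μ₀)/SE = (29.00 - 24)/2.5065 = 1.9948
Critical value: t_{0.025,45} = ±2.014
p-value ≈ 0.0521
Decision: fail to reject H₀

Answer: t = 1.9948, fail to reject H₀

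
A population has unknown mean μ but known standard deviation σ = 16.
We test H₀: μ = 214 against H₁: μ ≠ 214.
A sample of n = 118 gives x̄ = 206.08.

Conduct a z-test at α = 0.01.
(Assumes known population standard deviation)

Standard error: SE = σ/√n = 16/√118 = 1.4729
z-statistic: z = (x̄ - μ₀)/SE = (206.08 - 214)/1.4729 = -5.3771
Critical value: ±2.576
p-value < 0.0001
Decision: reject H₀

Answer: z = -5.3771, reject H₀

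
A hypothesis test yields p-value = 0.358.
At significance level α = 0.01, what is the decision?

Answer: fail to reject H₀

Derivation:
Compare p-value to α:
0.358 ≥ 0.01
Decision: fail to reject H₀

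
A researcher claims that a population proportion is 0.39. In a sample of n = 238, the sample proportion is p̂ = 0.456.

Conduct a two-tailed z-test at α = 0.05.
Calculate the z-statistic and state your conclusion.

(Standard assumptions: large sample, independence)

H₀: p = 0.39, H₁: p ≠ 0.39
Standard error: SE = √(p₀(1-p₀)/n) = √(0.39×0.61/238) = 0.031616
z-statistic: z = (p̂ - p₀)/SE = (0.456 - 0.39)/0.031616 = 2.0876
Critical value: z_0.025 = ±1.960
p-value = 0.0368
Decision: reject H₀ at α = 0.05

Answer: z = 2.0876, reject H₀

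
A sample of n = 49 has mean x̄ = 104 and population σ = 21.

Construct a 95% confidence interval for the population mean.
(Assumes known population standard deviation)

Confidence level: 95%, α = 0.05
z_0.025 = 1.960
SE = σ/√n = 21/√49 = 3.0000
Margin of error = 1.960 × 3.0000 = 5.8800
CI: x̄ ± margin = 104 ± 5.8800
CI: (98.1200, 109.8800)

Answer: (98.1200, 109.8800)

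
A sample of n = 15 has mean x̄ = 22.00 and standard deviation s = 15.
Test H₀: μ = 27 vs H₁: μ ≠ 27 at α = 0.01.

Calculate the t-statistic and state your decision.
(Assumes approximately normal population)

df = n - 1 = 14
SE = s/√n = 15/√15 = 3.8730
t = (x̄ - μ₀)/SE = (22.00 - 27)/3.8730 = -1.2910
Critical value: t_{0.005,14} = ±2.977
p-value ≈ 0.2176
Decision: fail to reject H₀

Answer: t = -1.2910, fail to reject H₀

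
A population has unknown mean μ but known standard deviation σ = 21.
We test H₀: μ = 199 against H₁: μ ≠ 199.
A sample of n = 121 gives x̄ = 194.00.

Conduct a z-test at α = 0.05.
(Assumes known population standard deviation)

Answer: z = -2.6190, reject H₀

Derivation:
Standard error: SE = σ/√n = 21/√121 = 1.9091
z-statistic: z = (x̄ - μ₀)/SE = (194.00 - 199)/1.9091 = -2.6190
Critical value: ±1.960
p-value = 0.0088
Decision: reject H₀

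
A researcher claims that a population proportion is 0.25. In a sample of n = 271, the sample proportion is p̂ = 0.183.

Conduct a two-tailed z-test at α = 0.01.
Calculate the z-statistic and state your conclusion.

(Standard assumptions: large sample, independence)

H₀: p = 0.25, H₁: p ≠ 0.25
Standard error: SE = √(p₀(1-p₀)/n) = √(0.25×0.75/271) = 0.026304
z-statistic: z = (p̂ - p₀)/SE = (0.183 - 0.25)/0.026304 = -2.5471
Critical value: z_0.005 = ±2.576
p-value = 0.0109
Decision: fail to reject H₀ at α = 0.01

Answer: z = -2.5471, fail to reject H₀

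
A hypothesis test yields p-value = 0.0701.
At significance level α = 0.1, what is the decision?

Compare p-value to α:
0.0701 < 0.1
Decision: reject H₀

Answer: reject H₀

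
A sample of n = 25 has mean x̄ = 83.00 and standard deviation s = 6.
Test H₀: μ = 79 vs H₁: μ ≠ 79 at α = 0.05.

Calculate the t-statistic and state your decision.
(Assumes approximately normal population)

Answer: t = 3.3333, reject H₀

Derivation:
df = n - 1 = 24
SE = s/√n = 6/√25 = 1.2000
t = (x̄ - μ₀)/SE = (83.00 - 79)/1.2000 = 3.3333
Critical value: t_{0.025,24} = ±2.064
p-value ≈ 0.0028
Decision: reject H₀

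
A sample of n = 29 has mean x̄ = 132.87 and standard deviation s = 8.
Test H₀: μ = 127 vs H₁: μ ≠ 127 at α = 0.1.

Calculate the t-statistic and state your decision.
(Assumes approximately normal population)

df = n - 1 = 28
SE = s/√n = 8/√29 = 1.4856
t = (x̄ - μ₀)/SE = (132.87 - 127)/1.4856 = 3.9513
Critical value: t_{0.05,28} = ±1.701
p-value ≈ 0.0005
Decision: reject H₀

Answer: t = 3.9513, reject H₀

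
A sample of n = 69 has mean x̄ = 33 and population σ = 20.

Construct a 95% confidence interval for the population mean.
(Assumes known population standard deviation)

Confidence level: 95%, α = 0.05
z_0.025 = 1.960
SE = σ/√n = 20/√69 = 2.4077
Margin of error = 1.960 × 2.4077 = 4.7191
CI: x̄ ± margin = 33 ± 4.7191
CI: (28.2809, 37.7191)

Answer: (28.2809, 37.7191)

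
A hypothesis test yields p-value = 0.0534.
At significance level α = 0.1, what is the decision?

Answer: reject H₀

Derivation:
Compare p-value to α:
0.0534 < 0.1
Decision: reject H₀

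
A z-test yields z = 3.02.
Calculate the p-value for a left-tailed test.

Answer: p-value ≈ 0.9987

Derivation:
For z = 3.02:
p = P(Z < 3.02) = Φ(3.02) = 0.9987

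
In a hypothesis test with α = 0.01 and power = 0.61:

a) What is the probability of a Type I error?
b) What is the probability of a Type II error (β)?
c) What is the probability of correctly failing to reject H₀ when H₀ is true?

Answer: a) 0.01, b) 0.39, c) 0.99

Derivation:
a) Type I error probability = α = 0.01
b) Power = P(reject H₀ | H₁ true) = 1 - β = 0.61, so Type II error probability = β = 1 - Power = 0.39
c) P(fail to reject H₀ | H₀ true) = 1 - α = 0.99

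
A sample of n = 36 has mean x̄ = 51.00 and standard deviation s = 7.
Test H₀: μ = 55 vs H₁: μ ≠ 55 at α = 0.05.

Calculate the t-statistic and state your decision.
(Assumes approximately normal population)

Answer: t = -3.4285, reject H₀

Derivation:
df = n - 1 = 35
SE = s/√n = 7/√36 = 1.1667
t = (x̄ - μ₀)/SE = (51.00 - 55)/1.1667 = -3.4285
Critical value: t_{0.025,35} = ±2.030
p-value ≈ 0.0016
Decision: reject H₀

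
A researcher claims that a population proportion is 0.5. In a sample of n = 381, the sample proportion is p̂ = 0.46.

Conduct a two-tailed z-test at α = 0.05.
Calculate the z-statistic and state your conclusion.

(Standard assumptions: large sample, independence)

Answer: z = -1.5615, fail to reject H₀

Derivation:
H₀: p = 0.5, H₁: p ≠ 0.5
Standard error: SE = √(p₀(1-p₀)/n) = √(0.5×0.5/381) = 0.025616
z-statistic: z = (p̂ - p₀)/SE = (0.46 - 0.5)/0.025616 = -1.5615
Critical value: z_0.025 = ±1.960
p-value = 0.1184
Decision: fail to reject H₀ at α = 0.05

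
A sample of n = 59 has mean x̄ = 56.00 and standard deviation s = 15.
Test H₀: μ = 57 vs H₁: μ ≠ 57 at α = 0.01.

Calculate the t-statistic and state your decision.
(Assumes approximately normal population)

Answer: t = -0.5121, fail to reject H₀

Derivation:
df = n - 1 = 58
SE = s/√n = 15/√59 = 1.9528
t = (x̄ - μ₀)/SE = (56.00 - 57)/1.9528 = -0.5121
Critical value: t_{0.005,58} = ±2.663
p-value ≈ 0.6105
Decision: fail to reject H₀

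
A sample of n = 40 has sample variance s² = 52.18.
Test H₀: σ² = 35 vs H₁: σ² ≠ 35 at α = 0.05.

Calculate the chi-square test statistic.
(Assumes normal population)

df = n - 1 = 39
χ² = (n-1)s²/σ₀² = 39×52.18/35 = 58.1434
Critical values: χ²_{0.975,39} = 23.654, χ²_{0.025,39} = 58.120
Rejection region: χ² < 23.654 or χ² > 58.120
Decision: reject H₀

Answer: χ² = 58.1434, reject H₀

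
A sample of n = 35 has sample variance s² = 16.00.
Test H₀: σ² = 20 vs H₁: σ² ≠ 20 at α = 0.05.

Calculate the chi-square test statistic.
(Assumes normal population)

df = n - 1 = 34
χ² = (n-1)s²/σ₀² = 34×16.00/20 = 27.2000
Critical values: χ²_{0.975,34} = 19.806, χ²_{0.025,34} = 51.966
Rejection region: χ² < 19.806 or χ² > 51.966
Decision: fail to reject H₀

Answer: χ² = 27.2000, fail to reject H₀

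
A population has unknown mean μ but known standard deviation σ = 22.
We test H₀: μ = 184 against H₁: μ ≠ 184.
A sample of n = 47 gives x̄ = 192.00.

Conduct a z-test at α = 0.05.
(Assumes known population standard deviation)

Answer: z = 2.4930, reject H₀

Derivation:
Standard error: SE = σ/√n = 22/√47 = 3.2090
z-statistic: z = (x̄ - μ₀)/SE = (192.00 - 184)/3.2090 = 2.4930
Critical value: ±1.960
p-value = 0.0127
Decision: reject H₀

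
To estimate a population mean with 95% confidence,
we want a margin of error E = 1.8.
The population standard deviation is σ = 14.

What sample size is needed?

z_0.025 = 1.960
n = (z×σ/E)² = (1.960×14/1.8)²
n = 232.3931
Round up: n = 233

Answer: n = 233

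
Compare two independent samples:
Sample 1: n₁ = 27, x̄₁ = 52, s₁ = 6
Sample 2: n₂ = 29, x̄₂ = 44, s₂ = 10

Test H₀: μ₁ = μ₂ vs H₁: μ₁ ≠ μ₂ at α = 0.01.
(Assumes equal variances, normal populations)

Pooled variance: s²_p = [26×6² + 28×10²]/(54) = 69.1852
s_p = 8.3178
SE = s_p×√(1/n₁ + 1/n₂) = 8.3178×√(1/27 + 1/29) = 2.2244
t = (x̄₁ - x̄₂)/SE = (52 - 44)/2.2244 = 3.5965
df = 54, t-critical = ±2.670
Decision: reject H₀

Answer: t = 3.5965, reject H₀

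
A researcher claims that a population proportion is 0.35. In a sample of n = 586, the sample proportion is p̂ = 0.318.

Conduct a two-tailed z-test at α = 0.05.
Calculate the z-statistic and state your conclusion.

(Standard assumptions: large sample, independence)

Answer: z = -1.6241, fail to reject H₀

Derivation:
H₀: p = 0.35, H₁: p ≠ 0.35
Standard error: SE = √(p₀(1-p₀)/n) = √(0.35×0.65/586) = 0.019703
z-statistic: z = (p̂ - p₀)/SE = (0.318 - 0.35)/0.019703 = -1.6241
Critical value: z_0.025 = ±1.960
p-value = 0.1044
Decision: fail to reject H₀ at α = 0.05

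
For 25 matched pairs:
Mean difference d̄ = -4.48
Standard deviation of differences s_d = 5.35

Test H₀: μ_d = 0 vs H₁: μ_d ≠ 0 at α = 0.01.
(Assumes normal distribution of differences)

df = n - 1 = 24
SE = s_d/√n = 5.35/√25 = 1.0700
t = d̄/SE = -4.48/1.0700 = -4.1869
Critical value: t_{0.005,24} = ±2.797
p-value ≈ 0.0003
Decision: reject H₀

Answer: t = -4.1869, reject H₀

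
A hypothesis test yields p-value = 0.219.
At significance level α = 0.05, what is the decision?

Answer: fail to reject H₀

Derivation:
Compare p-value to α:
0.219 ≥ 0.05
Decision: fail to reject H₀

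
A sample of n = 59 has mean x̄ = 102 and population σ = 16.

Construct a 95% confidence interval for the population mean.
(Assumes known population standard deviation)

Answer: (97.9173, 106.0827)

Derivation:
Confidence level: 95%, α = 0.05
z_0.025 = 1.960
SE = σ/√n = 16/√59 = 2.0830
Margin of error = 1.960 × 2.0830 = 4.0827
CI: x̄ ± margin = 102 ± 4.0827
CI: (97.9173, 106.0827)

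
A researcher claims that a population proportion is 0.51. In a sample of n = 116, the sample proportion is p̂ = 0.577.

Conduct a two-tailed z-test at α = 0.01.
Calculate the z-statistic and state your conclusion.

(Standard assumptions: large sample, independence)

Answer: z = 1.4435, fail to reject H₀

Derivation:
H₀: p = 0.51, H₁: p ≠ 0.51
Standard error: SE = √(p₀(1-p₀)/n) = √(0.51×0.49/116) = 0.046415
z-statistic: z = (p̂ - p₀)/SE = (0.577 - 0.51)/0.046415 = 1.4435
Critical value: z_0.005 = ±2.576
p-value = 0.1489
Decision: fail to reject H₀ at α = 0.01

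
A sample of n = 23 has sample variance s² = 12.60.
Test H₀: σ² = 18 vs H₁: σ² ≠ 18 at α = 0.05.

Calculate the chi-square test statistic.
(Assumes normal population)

Answer: χ² = 15.4000, fail to reject H₀

Derivation:
df = n - 1 = 22
χ² = (n-1)s²/σ₀² = 22×12.60/18 = 15.4000
Critical values: χ²_{0.975,22} = 10.982, χ²_{0.025,22} = 36.781
Rejection region: χ² < 10.982 or χ² > 36.781
Decision: fail to reject H₀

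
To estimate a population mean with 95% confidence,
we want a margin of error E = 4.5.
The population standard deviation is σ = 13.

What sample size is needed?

z_0.025 = 1.960
n = (z×σ/E)² = (1.960×13/4.5)²
n = 32.0608
Round up: n = 33

Answer: n = 33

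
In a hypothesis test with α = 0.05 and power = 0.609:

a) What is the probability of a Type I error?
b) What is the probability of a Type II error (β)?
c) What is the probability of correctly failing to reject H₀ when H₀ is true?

Answer: a) 0.05, b) 0.391, c) 0.95

Derivation:
a) Type I error probability = α = 0.05
b) Power = P(reject H₀ | H₁ true) = 1 - β = 0.609, so Type II error probability = β = 1 - Power = 0.391
c) P(fail to reject H₀ | H₀ true) = 1 - α = 0.95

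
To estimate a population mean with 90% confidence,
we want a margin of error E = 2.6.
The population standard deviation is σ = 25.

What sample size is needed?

Answer: n = 251

Derivation:
z_0.05 = 1.645
n = (z×σ/E)² = (1.645×25/2.6)²
n = 250.1872
Round up: n = 251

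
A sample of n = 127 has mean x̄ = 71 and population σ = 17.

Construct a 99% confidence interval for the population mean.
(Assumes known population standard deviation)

Answer: (67.1141, 74.8859)

Derivation:
Confidence level: 99%, α = 0.01
z_0.005 = 2.576
SE = σ/√n = 17/√127 = 1.5085
Margin of error = 2.576 × 1.5085 = 3.8859
CI: x̄ ± margin = 71 ± 3.8859
CI: (67.1141, 74.8859)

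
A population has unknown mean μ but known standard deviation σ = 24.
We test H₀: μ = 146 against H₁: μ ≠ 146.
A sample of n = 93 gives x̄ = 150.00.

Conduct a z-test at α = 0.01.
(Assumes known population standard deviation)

Standard error: SE = σ/√n = 24/√93 = 2.4887
z-statistic: z = (x̄ - μ₀)/SE = (150.00 - 146)/2.4887 = 1.6073
Critical value: ±2.576
p-value = 0.1080
Decision: fail to reject H₀

Answer: z = 1.6073, fail to reject H₀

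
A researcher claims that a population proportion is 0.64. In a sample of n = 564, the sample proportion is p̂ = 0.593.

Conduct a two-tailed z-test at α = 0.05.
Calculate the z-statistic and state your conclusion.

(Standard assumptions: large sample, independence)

Answer: z = -2.3254, reject H₀

Derivation:
H₀: p = 0.64, H₁: p ≠ 0.64
Standard error: SE = √(p₀(1-p₀)/n) = √(0.64×0.36/564) = 0.020212
z-statistic: z = (p̂ - p₀)/SE = (0.593 - 0.64)/0.020212 = -2.3254
Critical value: z_0.025 = ±1.960
p-value = 0.0201
Decision: reject H₀ at α = 0.05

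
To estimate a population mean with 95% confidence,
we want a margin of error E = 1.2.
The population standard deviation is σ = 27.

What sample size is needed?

Answer: n = 1945

Derivation:
z_0.025 = 1.960
n = (z×σ/E)² = (1.960×27/1.2)²
n = 1944.8100
Round up: n = 1945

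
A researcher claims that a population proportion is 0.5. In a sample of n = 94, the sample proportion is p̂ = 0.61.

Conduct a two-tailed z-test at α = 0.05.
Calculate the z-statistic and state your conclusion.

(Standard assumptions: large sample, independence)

H₀: p = 0.5, H₁: p ≠ 0.5
Standard error: SE = √(p₀(1-p₀)/n) = √(0.5×0.5/94) = 0.051571
z-statistic: z = (p̂ - p₀)/SE = (0.61 - 0.5)/0.051571 = 2.1330
Critical value: z_0.025 = ±1.960
p-value = 0.0329
Decision: reject H₀ at α = 0.05

Answer: z = 2.1330, reject H₀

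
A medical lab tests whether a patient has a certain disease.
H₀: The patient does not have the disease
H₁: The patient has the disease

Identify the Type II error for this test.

Answer: Failing to diagnose a patient who actually has the disease (false negative)

Derivation:
A Type I error (probability α) occurs when we reject a true H₀.
A Type II error (probability β) occurs when we fail to reject a false H₀.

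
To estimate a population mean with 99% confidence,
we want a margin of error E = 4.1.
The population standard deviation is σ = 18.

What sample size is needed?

Answer: n = 128

Derivation:
z_0.005 = 2.576
n = (z×σ/E)² = (2.576×18/4.1)²
n = 127.8995
Round up: n = 128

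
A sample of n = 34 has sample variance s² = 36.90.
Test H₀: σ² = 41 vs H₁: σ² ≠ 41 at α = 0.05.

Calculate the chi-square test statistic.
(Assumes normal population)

Answer: χ² = 29.7000, fail to reject H₀

Derivation:
df = n - 1 = 33
χ² = (n-1)s²/σ₀² = 33×36.90/41 = 29.7000
Critical values: χ²_{0.975,33} = 19.047, χ²_{0.025,33} = 50.725
Rejection region: χ² < 19.047 or χ² > 50.725
Decision: fail to reject H₀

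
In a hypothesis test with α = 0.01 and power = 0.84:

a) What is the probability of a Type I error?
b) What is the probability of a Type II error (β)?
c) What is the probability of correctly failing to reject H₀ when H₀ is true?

Answer: a) 0.01, b) 0.16, c) 0.99

Derivation:
a) Type I error probability = α = 0.01
b) Power = P(reject H₀ | H₁ true) = 1 - β = 0.84, so Type II error probability = β = 1 - Power = 0.16
c) P(fail to reject H₀ | H₀ true) = 1 - α = 0.99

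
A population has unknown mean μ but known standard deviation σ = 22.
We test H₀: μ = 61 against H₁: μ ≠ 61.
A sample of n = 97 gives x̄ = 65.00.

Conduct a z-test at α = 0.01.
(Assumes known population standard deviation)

Answer: z = 1.7907, fail to reject H₀

Derivation:
Standard error: SE = σ/√n = 22/√97 = 2.2338
z-statistic: z = (x̄ - μ₀)/SE = (65.00 - 61)/2.2338 = 1.7907
Critical value: ±2.576
p-value = 0.0733
Decision: fail to reject H₀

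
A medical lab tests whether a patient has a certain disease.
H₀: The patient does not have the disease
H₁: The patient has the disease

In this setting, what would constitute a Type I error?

Answer: Diagnosing a healthy patient as having the disease (false positive)

Derivation:
Type I error (α): Rejecting H₀ when H₀ is true
Type II error (β): Failing to reject H₀ when H₁ is true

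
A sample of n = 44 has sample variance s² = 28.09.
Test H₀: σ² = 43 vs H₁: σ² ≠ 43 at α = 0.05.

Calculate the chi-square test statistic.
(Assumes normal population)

Answer: χ² = 28.0900, fail to reject H₀

Derivation:
df = n - 1 = 43
χ² = (n-1)s²/σ₀² = 43×28.09/43 = 28.0900
Critical values: χ²_{0.975,43} = 26.785, χ²_{0.025,43} = 62.990
Rejection region: χ² < 26.785 or χ² > 62.990
Decision: fail to reject H₀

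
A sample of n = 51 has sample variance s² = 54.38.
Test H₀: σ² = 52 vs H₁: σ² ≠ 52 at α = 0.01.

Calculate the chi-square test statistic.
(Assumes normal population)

df = n - 1 = 50
χ² = (n-1)s²/σ₀² = 50×54.38/52 = 52.2885
Critical values: χ²_{0.995,50} = 27.991, χ²_{0.005,50} = 79.490
Rejection region: χ² < 27.991 or χ² > 79.490
Decision: fail to reject H₀

Answer: χ² = 52.2885, fail to reject H₀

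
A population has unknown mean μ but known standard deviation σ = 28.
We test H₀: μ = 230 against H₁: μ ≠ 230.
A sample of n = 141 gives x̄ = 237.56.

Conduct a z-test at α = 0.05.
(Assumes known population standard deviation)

Answer: z = 3.2061, reject H₀

Derivation:
Standard error: SE = σ/√n = 28/√141 = 2.3580
z-statistic: z = (x̄ - μ₀)/SE = (237.56 - 230)/2.3580 = 3.2061
Critical value: ±1.960
p-value = 0.0013
Decision: reject H₀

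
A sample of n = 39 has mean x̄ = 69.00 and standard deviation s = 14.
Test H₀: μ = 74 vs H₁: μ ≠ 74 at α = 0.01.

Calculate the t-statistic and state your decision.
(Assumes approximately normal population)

df = n - 1 = 38
SE = s/√n = 14/√39 = 2.2418
t = (x̄ - μ₀)/SE = (69.00 - 74)/2.2418 = -2.2304
Critical value: t_{0.005,38} = ±2.712
p-value ≈ 0.0317
Decision: fail to reject H₀

Answer: t = -2.2304, fail to reject H₀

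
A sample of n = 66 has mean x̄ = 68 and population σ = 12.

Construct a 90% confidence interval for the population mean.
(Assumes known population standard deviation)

Confidence level: 90%, α = 0.1
z_0.05 = 1.645
SE = σ/√n = 12/√66 = 1.4771
Margin of error = 1.645 × 1.4771 = 2.4298
CI: x̄ ± margin = 68 ± 2.4298
CI: (65.5702, 70.4298)

Answer: (65.5702, 70.4298)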